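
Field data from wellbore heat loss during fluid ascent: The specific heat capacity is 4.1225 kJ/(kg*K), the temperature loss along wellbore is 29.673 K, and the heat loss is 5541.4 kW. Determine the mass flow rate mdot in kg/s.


mdot = Q_loss / (cp * dT)
mdot = 5541.4 / (4.1225 * 29.673)
mdot = 45.300 kg/s


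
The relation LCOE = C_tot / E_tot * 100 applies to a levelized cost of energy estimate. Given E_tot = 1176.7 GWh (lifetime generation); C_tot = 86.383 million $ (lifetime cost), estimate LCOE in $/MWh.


LCOE = C_tot / E_tot * 100
LCOE = 86.383 / 1176.7 * 100
LCOE = 7.341123 cents/kWh
Convert: 7.341123 cents/kWh * 10.0 = 73.411 $/MWh
LCOE = 73.411 $/MWh


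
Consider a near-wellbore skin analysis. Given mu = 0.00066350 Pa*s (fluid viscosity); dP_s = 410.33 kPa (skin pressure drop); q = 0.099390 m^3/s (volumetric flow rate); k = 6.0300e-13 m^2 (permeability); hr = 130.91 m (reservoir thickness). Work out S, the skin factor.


S = dP_s * 1000 * 2*pi*k*hr / (q*mu)
S = 410.33 * 1000 * 2*pi*6.0300e-13*130.91 / (0.099390*0.00066350)
S = 3.0862


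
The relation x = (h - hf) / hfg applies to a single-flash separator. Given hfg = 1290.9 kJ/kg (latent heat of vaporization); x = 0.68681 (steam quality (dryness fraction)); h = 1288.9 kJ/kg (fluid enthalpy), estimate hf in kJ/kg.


hf = h - x * hfg
hf = 1288.9 - 0.68681 * 1290.9
hf = 402.30 kJ/kg


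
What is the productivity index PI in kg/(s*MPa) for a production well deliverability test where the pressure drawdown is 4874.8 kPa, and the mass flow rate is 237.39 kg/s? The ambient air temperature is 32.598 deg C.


PI = mdot * 1000 / dP
PI = 237.39 * 1000 / 4874.8
PI = 48.697 kg/(s*MPa)


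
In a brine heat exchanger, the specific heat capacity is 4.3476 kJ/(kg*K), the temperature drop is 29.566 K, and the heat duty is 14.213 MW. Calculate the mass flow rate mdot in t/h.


mdot = Q * 1000 / (cp * dT)
mdot = 14.213 * 1000 / (4.3476 * 29.566)
mdot = 110.5716 kg/s
Convert: 110.5716 kg/s * 3.6 = 398.06 t/h
mdot = 398.06 t/h


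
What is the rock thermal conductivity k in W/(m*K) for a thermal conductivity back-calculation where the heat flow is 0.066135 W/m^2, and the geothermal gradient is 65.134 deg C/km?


k = q / (grad / 1000)
k = 0.066135 / (65.134 / 1000)
k = 1.0154 W/(m*K)


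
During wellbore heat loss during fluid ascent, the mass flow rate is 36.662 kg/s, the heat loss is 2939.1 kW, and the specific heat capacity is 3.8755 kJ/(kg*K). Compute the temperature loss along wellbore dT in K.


dT = Q_loss / (mdot * cp)
dT = 2939.1 / (36.662 * 3.8755)
dT = 20.686 K


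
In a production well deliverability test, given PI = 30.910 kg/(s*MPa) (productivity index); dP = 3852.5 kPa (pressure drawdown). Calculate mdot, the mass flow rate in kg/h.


mdot = PI * dP / 1000
mdot = 30.910 * 3852.5 / 1000
mdot = 119.0808 kg/s
Convert: 119.0808 kg/s * 3600.0 = 4.2869e+05 kg/h
mdot = 4.2869e+05 kg/h


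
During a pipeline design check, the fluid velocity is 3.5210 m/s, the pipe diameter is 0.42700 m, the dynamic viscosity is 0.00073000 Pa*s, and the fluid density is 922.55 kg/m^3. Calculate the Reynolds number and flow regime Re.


Step 1: Re = rho*vel*D/mu = 922.55*3.521*0.427/0.00073 = 1.9000e+06
Step 2: Re = 1.9000e+06 > 4000, so flow is turbulent.
Re = 1.9000e+06 (turbulent)


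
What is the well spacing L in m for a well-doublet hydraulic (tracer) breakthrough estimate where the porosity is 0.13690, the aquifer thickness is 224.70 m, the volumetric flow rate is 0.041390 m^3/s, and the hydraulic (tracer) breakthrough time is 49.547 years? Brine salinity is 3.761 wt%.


L = sqrt(t_bt*365.25*86400*3*Qv / (pi*hr*phi))
L = sqrt(49.547*365.25*86400*3*0.041390 / (pi*224.70*0.13690))
L = 1417.4 m


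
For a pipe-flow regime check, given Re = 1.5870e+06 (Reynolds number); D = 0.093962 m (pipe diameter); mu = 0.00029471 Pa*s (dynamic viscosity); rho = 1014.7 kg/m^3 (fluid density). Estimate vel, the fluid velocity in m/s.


vel = Re * mu / (rho * D)
vel = 1.5870e+06 * 0.00029471 / (1014.7 * 0.093962)
vel = 4.9055 m/s


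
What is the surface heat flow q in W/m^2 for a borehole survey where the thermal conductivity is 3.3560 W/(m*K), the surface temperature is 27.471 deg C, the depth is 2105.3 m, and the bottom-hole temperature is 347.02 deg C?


Step 1: grad = (T_d - T_surf)/d * 1000 = (347.02 - 27.471)/2105.3 * 1000 = 151.7831 deg C/km
Step 2: q = k * grad / 1000 = 3.356 * 151.7831 / 1000 = 0.50938 W/m^2
q = 0.50938 W/m^2


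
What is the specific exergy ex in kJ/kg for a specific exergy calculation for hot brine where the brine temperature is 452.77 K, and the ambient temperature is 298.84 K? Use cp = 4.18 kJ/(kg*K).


ex = cp * ((T_b - T_0) - T_0 * ln(T_b/T_0))
ex = 4.18 * ((452.77 - 298.84) - 298.84 * ln(452.77/298.84))
ex = 124.44 kJ/kg


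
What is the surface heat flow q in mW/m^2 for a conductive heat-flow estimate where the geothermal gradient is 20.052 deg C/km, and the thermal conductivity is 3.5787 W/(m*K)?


q = k * grad / 1000
q = 3.5787 * 20.052 / 1000
q = 0.07176009 W/m^2
Convert: 0.07176009 W/m^2 * 1000.0 = 71.760 mW/m^2
q = 71.760 mW/m^2


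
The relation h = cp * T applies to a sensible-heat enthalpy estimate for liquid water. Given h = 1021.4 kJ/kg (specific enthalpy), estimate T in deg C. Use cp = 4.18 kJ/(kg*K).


T = h / cp
T = 1021.4 / 4.18
T = 244.35 deg C


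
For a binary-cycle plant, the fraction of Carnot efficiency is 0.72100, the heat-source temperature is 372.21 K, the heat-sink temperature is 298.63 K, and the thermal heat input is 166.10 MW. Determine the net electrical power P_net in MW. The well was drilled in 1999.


Step 1: eta = (1 - Tc/Th)*f = (1 - 298.63/372.21)*0.721 = 0.1425302
Step 2: P_net = eta * Q_in = 0.1425302 * 166.1 = 23.674 MW
P_net = 23.674 MW


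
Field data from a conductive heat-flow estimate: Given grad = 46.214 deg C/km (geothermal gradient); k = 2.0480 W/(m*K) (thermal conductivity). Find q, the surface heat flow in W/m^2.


q = k * grad / 1000
q = 2.0480 * 46.214 / 1000
q = 0.094646 W/m^2


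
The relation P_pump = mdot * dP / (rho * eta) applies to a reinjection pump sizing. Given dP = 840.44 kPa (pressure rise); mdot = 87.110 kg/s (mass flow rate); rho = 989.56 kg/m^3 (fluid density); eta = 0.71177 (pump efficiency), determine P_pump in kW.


P_pump = mdot * dP / (rho * eta)
P_pump = 87.110 * 840.44 / (989.56 * 0.71177)
P_pump = 103.94 kW


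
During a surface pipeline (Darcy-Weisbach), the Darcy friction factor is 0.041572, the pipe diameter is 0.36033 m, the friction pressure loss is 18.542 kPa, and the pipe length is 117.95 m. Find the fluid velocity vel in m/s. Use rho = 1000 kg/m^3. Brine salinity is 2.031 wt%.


vel = sqrt(dP*1000*2*D / (f*L*rho))
vel = sqrt(18.542*1000*2*0.36033 / (0.041572*117.95*1000))
vel = 1.6508 m/s


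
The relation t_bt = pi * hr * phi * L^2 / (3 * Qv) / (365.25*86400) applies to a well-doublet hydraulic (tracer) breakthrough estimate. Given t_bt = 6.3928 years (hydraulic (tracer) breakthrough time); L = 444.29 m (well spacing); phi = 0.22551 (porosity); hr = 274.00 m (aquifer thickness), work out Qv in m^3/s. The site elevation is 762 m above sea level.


Qv = pi*hr*phi*L^2 / (3*t_bt*365.25*86400)
Qv = pi*274.00*0.22551*444.29^2 / (3*6.3928*365.25*86400)
Qv = 0.063312 m^3/s


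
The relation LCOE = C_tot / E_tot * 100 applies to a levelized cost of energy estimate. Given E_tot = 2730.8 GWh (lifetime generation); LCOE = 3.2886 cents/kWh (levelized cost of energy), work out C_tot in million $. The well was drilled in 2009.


C_tot = LCOE / 100 * E_tot
C_tot = 3.2886 / 100 * 2730.8
C_tot = 89.805 million $


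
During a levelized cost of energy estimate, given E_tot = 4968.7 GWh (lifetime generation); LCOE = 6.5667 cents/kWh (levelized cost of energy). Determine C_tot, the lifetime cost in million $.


C_tot = LCOE / 100 * E_tot
C_tot = 6.5667 / 100 * 4968.7
C_tot = 326.28 million $


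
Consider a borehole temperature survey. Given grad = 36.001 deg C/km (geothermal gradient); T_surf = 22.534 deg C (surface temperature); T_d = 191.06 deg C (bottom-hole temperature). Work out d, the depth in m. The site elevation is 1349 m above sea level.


d = (T_d - T_surf) / grad * 1000
d = (191.06 - 22.534) / 36.001 * 1000
d = 4681.1 m


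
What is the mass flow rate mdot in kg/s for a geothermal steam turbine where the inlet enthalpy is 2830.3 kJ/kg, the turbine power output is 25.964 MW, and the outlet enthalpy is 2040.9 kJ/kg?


mdot = P * 1000 / (h_in - h_out)
mdot = 25.964 * 1000 / (2830.3 - 2040.9)
mdot = 32.891 kg/s


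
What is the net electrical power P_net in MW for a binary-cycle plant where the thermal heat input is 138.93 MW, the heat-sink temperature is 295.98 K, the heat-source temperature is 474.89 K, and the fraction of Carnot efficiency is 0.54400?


Step 1: eta = (1 - Tc/Th)*f = (1 - 295.98/474.89)*0.544 = 0.2049465
Step 2: P_net = eta * Q_in = 0.2049465 * 138.93 = 28.473 MW
P_net = 28.473 MW


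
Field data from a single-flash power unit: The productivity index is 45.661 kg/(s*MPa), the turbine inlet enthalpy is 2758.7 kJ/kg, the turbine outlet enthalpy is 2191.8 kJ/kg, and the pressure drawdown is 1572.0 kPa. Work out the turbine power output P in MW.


Step 1: mdot = PI * dP / 1000 = 45.661 * 1572.0 / 1000 = 71.77909 kg/s
Step 2: P = mdot*(h_in - h_out)/1000 = 71.77909*(2758.7 - 2191.8)/1000 = 40.692 MW
P = 40.692 MW


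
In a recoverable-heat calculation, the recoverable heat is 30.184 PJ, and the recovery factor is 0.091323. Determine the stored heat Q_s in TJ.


Q_s = Q_rec / RF
Q_s = 30.184 / 0.091323
Q_s = 330.5191 PJ
Convert: 330.5191 PJ * 1000.0 = 3.3052e+05 TJ
Q_s = 3.3052e+05 TJ


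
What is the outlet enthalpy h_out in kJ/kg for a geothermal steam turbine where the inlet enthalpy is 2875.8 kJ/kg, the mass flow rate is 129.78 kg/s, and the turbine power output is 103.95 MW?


h_out = h_in - P * 1000 / mdot
h_out = 2875.8 - 103.95 * 1000 / 129.78
h_out = 2074.8 kJ/kg


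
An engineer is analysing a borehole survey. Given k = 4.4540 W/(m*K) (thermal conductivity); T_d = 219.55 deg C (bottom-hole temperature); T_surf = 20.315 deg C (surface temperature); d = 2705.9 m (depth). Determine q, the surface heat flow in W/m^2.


Step 1: grad = (T_d - T_surf)/d * 1000 = (219.55 - 20.315)/2705.9 * 1000 = 73.62985 deg C/km
Step 2: q = k * grad / 1000 = 4.454 * 73.62985 / 1000 = 0.32795 W/m^2
q = 0.32795 W/m^2


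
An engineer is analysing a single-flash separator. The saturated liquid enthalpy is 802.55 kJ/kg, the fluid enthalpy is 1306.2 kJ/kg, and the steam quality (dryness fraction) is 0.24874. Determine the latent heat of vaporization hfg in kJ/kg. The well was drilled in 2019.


hfg = (h - hf) / x
hfg = (1306.2 - 802.55) / 0.24874
hfg = 2024.8 kJ/kg


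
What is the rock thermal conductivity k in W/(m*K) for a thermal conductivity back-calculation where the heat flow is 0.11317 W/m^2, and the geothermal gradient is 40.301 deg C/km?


k = q / (grad / 1000)
k = 0.11317 / (40.301 / 1000)
k = 2.8081 W/(m*K)


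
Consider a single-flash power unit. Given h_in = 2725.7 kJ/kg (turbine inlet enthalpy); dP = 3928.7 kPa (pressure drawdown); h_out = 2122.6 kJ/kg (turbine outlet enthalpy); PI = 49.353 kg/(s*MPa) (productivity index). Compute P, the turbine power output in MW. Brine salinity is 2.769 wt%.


Step 1: mdot = PI * dP / 1000 = 49.353 * 3928.7 / 1000 = 193.8931 kg/s
Step 2: P = mdot*(h_in - h_out)/1000 = 193.8931*(2725.7 - 2122.6)/1000 = 116.94 MW
P = 116.94 MW


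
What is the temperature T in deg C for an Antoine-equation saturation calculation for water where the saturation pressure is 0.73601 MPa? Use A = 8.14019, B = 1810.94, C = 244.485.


T = B / (A - log10(P_sat * 760 / 0.101325)) - C
T = 1810.94 / (8.14019 - log10(0.73601 * 760 / 0.101325)) - 244.485
T = 167.26 deg C


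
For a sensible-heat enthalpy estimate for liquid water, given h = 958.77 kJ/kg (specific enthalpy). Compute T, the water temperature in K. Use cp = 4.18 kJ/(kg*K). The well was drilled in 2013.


T = h / cp
T = 958.77 / 4.18
T = 229.3708 deg C
Convert to K: 229.3708 + 273.15 = 502.52 K
T = 502.52 K


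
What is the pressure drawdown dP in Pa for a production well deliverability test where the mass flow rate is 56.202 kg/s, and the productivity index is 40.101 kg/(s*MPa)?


dP = mdot * 1000 / PI
dP = 56.202 * 1000 / 40.101
dP = 1401.511 kPa
Convert: 1401.511 kPa * 1000.0 = 1.4015e+06 Pa
dP = 1.4015e+06 Pa


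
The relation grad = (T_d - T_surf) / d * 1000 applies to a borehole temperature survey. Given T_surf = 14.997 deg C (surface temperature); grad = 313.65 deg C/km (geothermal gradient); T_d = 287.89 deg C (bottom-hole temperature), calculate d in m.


d = (T_d - T_surf) / grad * 1000
d = (287.89 - 14.997) / 313.65 * 1000
d = 870.06 m


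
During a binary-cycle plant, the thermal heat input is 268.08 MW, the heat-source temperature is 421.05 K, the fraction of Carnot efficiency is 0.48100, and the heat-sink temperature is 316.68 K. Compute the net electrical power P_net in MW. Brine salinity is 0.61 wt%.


Step 1: eta = (1 - Tc/Th)*f = (1 - 316.68/421.05)*0.481 = 0.1192304
Step 2: P_net = eta * Q_in = 0.1192304 * 268.08 = 31.963 MW
P_net = 31.963 MW


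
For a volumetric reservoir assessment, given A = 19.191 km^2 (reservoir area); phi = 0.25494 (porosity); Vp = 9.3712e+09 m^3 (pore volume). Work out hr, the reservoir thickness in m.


hr = Vp / (A * 1e6 * phi)
hr = 9.3712e+09 / (19.191 * 1e6 * 0.25494)
hr = 1915.4 m


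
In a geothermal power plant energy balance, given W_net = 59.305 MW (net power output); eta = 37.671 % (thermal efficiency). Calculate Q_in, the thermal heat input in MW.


Q_in = W_net / (eta / 100)
Q_in = 59.305 / (37.671 / 100)
Q_in = 157.43 MW


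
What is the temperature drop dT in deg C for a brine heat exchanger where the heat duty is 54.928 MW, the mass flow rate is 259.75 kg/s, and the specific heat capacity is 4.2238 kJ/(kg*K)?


dT = Q * 1000 / (mdot * cp)
dT = 54.928 * 1000 / (259.75 * 4.2238)
dT = 50.06508 K
Convert (temperature difference, 1 K = 1 deg C): 50.06508 K = 50.06508 deg C
dT = 50.065 deg C


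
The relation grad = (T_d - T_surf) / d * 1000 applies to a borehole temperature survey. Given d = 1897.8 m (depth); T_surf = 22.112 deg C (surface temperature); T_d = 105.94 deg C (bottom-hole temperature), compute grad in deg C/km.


grad = (T_d - T_surf) / d * 1000
grad = (105.94 - 22.112) / 1897.8 * 1000
grad = 44.171 deg C/km


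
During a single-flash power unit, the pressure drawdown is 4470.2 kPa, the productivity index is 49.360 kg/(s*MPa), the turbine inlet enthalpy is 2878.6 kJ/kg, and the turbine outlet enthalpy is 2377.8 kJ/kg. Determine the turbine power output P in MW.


Step 1: mdot = PI * dP / 1000 = 49.36 * 4470.2 / 1000 = 220.6491 kg/s
Step 2: P = mdot*(h_in - h_out)/1000 = 220.6491*(2878.6 - 2377.8)/1000 = 110.50 MW
P = 110.50 MW


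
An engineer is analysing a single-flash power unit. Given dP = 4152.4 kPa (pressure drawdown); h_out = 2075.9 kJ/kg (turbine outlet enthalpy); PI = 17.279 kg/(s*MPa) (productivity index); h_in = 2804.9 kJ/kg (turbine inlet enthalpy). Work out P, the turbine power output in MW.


Step 1: mdot = PI * dP / 1000 = 17.279 * 4152.4 / 1000 = 71.74932 kg/s
Step 2: P = mdot*(h_in - h_out)/1000 = 71.74932*(2804.9 - 2075.9)/1000 = 52.305 MW
P = 52.305 MW


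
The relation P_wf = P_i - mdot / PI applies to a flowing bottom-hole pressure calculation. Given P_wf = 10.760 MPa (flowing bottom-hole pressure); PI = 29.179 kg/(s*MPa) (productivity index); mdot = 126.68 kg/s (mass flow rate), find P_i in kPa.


P_i = P_wf + mdot / PI
P_i = 10.760 + 126.68 / 29.179
P_i = 15.10148 MPa
Convert: 15.10148 MPa * 1000.0 = 15101 kPa
P_i = 15101 kPa


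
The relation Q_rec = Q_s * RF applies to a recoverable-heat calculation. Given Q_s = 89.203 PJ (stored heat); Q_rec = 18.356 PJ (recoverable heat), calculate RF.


RF = Q_rec / Q_s
RF = 18.356 / 89.203
RF = 0.20578


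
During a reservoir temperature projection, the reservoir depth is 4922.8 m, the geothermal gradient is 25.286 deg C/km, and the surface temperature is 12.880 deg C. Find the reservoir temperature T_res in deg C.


T_res = T_surf + grad * d / 1000
T_res = 12.880 + 25.286 * 4922.8 / 1000
T_res = 137.36 deg C


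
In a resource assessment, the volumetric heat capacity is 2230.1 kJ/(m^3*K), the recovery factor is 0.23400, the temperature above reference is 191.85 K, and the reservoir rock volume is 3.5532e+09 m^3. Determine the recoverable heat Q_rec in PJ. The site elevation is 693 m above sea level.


Step 1: Q_s = Vr*rhoc*dT/1e12 = 3.5532e+09*2230.1*191.85/1e12 = 1520.218 PJ
Step 2: Q_rec = Q_s * RF = 1520.218 * 0.234 = 355.73 PJ
Q_rec = 355.73 PJ


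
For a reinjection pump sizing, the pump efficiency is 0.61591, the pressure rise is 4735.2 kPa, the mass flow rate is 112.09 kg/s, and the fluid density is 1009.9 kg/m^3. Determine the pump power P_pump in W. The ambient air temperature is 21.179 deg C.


P_pump = mdot * dP / (rho * eta)
P_pump = 112.09 * 4735.2 / (1009.9 * 0.61591)
P_pump = 853.3154 kW
Convert: 853.3154 kW * 1000.0 = 8.5332e+05 W
P_pump = 8.5332e+05 W


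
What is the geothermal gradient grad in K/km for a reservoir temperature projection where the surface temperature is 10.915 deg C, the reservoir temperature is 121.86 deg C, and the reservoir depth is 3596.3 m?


grad = (T_res - T_surf) / d * 1000
grad = (121.86 - 10.915) / 3596.3 * 1000
grad = 30.84976 deg C/km
Convert: 30.84976 deg C/km * 1.0 = 30.850 K/km
grad = 30.850 K/km


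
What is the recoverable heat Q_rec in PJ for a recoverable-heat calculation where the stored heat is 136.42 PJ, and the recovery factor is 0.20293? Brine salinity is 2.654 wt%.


Q_rec = Q_s * RF
Q_rec = 136.42 * 0.20293
Q_rec = 27.684 PJ


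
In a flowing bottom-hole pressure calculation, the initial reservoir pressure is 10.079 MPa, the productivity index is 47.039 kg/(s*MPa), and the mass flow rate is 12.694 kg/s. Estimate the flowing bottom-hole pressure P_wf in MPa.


P_wf = P_i - mdot / PI
P_wf = 10.079 - 12.694 / 47.039
P_wf = 9.8091 MPa


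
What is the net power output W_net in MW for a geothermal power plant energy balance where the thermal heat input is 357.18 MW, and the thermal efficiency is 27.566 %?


W_net = eta / 100 * Q_in
W_net = 27.566 / 100 * 357.18
W_net = 98.460 MW


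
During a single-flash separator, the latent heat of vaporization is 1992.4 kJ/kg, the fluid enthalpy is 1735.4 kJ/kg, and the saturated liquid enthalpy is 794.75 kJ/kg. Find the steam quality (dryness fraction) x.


x = (h - hf) / hfg
x = (1735.4 - 794.75) / 1992.4
x = 0.47212


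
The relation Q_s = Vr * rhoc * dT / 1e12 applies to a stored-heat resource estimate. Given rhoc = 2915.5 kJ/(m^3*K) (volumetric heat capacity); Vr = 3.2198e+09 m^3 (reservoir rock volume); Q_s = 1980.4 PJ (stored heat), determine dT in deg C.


dT = Q_s * 1e12 / (Vr * rhoc)
dT = 1980.4 * 1e12 / (3.2198e+09 * 2915.5)
dT = 210.9653 K
Convert (temperature difference, 1 K = 1 deg C): 210.9653 K = 210.9653 deg C
dT = 210.97 deg C


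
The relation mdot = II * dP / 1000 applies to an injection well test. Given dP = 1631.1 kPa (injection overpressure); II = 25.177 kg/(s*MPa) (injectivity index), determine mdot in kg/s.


mdot = II * dP / 1000
mdot = 25.177 * 1631.1 / 1000
mdot = 41.066 kg/s


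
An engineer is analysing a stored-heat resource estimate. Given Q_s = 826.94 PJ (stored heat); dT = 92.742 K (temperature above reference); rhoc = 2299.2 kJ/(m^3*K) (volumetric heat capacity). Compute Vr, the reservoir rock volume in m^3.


Vr = Q_s * 1e12 / (rhoc * dT)
Vr = 826.94 * 1e12 / (2299.2 * 92.742)
Vr = 3.8781e+09 m^3


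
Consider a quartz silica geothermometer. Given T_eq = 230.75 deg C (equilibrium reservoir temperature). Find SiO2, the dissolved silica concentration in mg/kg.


SiO2 = 10^(5.19 - 1309/(T_eq + 273.15))
SiO2 = 10^(5.19 - 1309/(230.75 + 273.15))
SiO2 = 391.08 mg/kg


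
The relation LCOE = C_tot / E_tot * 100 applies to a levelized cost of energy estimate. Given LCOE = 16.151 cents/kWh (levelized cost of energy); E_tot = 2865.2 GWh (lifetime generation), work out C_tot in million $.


C_tot = LCOE / 100 * E_tot
C_tot = 16.151 / 100 * 2865.2
C_tot = 462.76 million $


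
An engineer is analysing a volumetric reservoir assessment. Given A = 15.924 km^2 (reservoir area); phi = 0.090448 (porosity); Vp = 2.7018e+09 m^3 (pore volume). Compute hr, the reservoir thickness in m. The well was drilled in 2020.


hr = Vp / (A * 1e6 * phi)
hr = 2.7018e+09 / (15.924 * 1e6 * 0.090448)
hr = 1875.9 m


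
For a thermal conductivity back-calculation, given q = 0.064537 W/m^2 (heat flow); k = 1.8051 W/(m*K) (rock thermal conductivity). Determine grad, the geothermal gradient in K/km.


grad = q / k * 1000
grad = 0.064537 / 1.8051 * 1000
grad = 35.75259 deg C/km
Convert: 35.75259 deg C/km * 1.0 = 35.753 K/km
grad = 35.753 K/km


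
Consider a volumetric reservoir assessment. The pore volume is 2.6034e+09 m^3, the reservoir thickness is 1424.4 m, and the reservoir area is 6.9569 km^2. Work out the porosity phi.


phi = Vp / (A * 1e6 * hr)
phi = 2.6034e+09 / (6.9569 * 1e6 * 1424.4)
phi = 0.26272


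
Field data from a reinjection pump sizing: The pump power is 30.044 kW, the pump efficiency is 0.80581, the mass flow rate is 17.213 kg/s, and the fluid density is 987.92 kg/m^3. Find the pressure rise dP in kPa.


dP = P_pump * rho * eta / mdot
dP = 30.044 * 987.92 * 0.80581 / 17.213
dP = 1389.5 kPa


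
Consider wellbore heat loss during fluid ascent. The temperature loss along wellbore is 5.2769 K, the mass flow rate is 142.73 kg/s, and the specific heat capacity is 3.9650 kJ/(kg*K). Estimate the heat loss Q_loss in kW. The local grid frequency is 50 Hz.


Q_loss = mdot * cp * dT
Q_loss = 142.73 * 3.9650 * 5.2769
Q_loss = 2986.3 kW


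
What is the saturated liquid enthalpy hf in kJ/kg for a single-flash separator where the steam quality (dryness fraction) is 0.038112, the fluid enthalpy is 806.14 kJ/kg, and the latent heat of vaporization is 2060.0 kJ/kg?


hf = h - x * hfg
hf = 806.14 - 0.038112 * 2060.0
hf = 727.63 kJ/kg


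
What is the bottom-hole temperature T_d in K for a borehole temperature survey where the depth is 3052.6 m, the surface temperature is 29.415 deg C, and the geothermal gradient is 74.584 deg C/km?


T_d = T_surf + grad * d / 1000
T_d = 29.415 + 74.584 * 3052.6 / 1000
T_d = 257.0901 deg C
Convert to K: 257.0901 + 273.15 = 530.24 K
T_d = 530.24 K


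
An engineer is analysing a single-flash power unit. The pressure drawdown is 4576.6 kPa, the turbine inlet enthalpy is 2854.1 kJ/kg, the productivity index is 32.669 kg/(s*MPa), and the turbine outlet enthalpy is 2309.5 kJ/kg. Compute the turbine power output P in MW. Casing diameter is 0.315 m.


Step 1: mdot = PI * dP / 1000 = 32.669 * 4576.6 / 1000 = 149.5129 kg/s
Step 2: P = mdot*(h_in - h_out)/1000 = 149.5129*(2854.1 - 2309.5)/1000 = 81.425 MW
P = 81.425 MW


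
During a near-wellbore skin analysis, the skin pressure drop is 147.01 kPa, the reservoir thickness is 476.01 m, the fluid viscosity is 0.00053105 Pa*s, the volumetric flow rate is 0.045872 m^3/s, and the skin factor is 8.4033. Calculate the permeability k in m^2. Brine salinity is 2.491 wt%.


k = S*q*mu / (2*pi*dP_s*1000*hr)
k = 8.4033*0.045872*0.00053105 / (2*pi*147.01*1000*476.01)
k = 4.6558e-13 m^2


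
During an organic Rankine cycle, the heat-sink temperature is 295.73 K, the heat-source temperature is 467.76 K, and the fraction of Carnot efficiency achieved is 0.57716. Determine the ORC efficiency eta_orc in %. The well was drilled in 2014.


eta_orc = (1 - Tc/Th) * f * 100
eta_orc = (1 - 295.73/467.76) * 0.57716 * 100
eta_orc = 21.226 %


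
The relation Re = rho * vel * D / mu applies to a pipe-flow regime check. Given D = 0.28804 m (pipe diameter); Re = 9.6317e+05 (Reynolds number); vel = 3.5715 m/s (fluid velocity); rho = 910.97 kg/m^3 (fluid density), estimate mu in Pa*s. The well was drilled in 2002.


mu = rho * vel * D / Re
mu = 910.97 * 3.5715 * 0.28804 / 9.6317e+05
mu = 0.00097298 Pa*s


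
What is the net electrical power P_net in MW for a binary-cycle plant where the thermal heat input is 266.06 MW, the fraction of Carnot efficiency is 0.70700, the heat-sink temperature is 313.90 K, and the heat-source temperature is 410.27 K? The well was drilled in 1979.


Step 1: eta = (1 - Tc/Th)*f = (1 - 313.9/410.27)*0.707 = 0.1660701
Step 2: P_net = eta * Q_in = 0.1660701 * 266.06 = 44.185 MW
P_net = 44.185 MW


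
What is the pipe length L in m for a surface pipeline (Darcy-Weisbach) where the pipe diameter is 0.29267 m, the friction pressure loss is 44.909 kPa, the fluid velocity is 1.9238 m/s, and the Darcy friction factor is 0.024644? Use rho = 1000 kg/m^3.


L = dP*1000*D / (f*rho*vel^2/2)
L = 44.909*1000*0.29267 / (0.024644*1000*1.9238^2/2)
L = 288.21 m


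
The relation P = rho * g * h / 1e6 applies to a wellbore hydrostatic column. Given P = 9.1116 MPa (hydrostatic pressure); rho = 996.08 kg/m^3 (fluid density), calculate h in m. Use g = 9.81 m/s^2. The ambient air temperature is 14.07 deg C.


h = P * 1e6 / (g * rho)
h = 9.1116 * 1e6 / (9.81 * 996.08)
h = 932.46 m


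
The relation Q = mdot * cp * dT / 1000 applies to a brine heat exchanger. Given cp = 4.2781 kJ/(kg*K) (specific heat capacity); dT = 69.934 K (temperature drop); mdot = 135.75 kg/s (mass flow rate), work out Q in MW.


Q = mdot * cp * dT / 1000
Q = 135.75 * 4.2781 * 69.934 / 1000
Q = 40.614 MW


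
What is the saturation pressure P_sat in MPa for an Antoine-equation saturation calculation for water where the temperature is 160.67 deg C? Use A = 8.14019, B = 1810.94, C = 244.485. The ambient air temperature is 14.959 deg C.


P_sat = 10^(A - B/(C + T)) / 760 * 0.101325
P_sat = 10^(8.14019 - 1810.94/(244.485 + 160.67)) / 760 * 0.101325
P_sat = 0.62423 MPa


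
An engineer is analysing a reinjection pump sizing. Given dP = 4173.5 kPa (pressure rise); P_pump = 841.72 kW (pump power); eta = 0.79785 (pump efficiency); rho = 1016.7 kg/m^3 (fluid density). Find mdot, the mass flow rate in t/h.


mdot = P_pump * rho * eta / dP
mdot = 841.72 * 1016.7 * 0.79785 / 4173.5
mdot = 163.5992 kg/s
Convert: 163.5992 kg/s * 3.6 = 588.96 t/h
mdot = 588.96 t/h


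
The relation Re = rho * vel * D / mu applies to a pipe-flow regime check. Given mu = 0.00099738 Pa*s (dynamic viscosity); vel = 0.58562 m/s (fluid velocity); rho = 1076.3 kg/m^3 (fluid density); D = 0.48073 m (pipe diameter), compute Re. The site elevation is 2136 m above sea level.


Re = rho * vel * D / mu
Re = 1076.3 * 0.58562 * 0.48073 / 0.00099738
Re = 3.0380e+05


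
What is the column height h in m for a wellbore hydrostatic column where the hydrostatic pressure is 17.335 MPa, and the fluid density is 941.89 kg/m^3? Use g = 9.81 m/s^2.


h = P * 1e6 / (g * rho)
h = 17.335 * 1e6 / (9.81 * 941.89)
h = 1876.1 m


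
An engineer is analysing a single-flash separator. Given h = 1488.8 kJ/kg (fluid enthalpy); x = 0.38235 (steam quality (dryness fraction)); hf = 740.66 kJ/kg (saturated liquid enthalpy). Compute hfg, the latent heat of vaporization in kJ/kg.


hfg = (h - hf) / x
hfg = (1488.8 - 740.66) / 0.38235
hfg = 1956.7 kJ/kg


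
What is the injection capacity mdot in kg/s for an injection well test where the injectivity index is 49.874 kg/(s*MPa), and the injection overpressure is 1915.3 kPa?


mdot = II * dP / 1000
mdot = 49.874 * 1915.3 / 1000
mdot = 95.524 kg/s


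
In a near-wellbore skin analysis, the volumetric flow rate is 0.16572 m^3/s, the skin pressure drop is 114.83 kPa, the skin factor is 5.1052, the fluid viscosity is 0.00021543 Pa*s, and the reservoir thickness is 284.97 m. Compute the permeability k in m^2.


k = S*q*mu / (2*pi*dP_s*1000*hr)
k = 5.1052*0.16572*0.00021543 / (2*pi*114.83*1000*284.97)
k = 8.8646e-13 m^2


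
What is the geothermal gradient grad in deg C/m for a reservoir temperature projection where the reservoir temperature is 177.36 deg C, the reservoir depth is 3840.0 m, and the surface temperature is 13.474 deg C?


grad = (T_res - T_surf) / d * 1000
grad = (177.36 - 13.474) / 3840.0 * 1000
grad = 42.67865 deg C/km
Convert: 42.67865 deg C/km * 0.001 = 0.042679 deg C/m
grad = 0.042679 deg C/m


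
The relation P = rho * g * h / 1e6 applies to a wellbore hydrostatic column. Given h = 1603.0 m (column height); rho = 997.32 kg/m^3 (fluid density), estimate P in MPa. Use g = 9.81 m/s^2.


P = rho * g * h / 1e6
P = 997.32 * 9.81 * 1603.0 / 1e6
P = 15.683 MPa


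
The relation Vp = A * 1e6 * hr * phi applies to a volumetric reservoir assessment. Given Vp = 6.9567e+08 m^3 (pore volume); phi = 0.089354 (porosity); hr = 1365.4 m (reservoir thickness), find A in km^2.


A = Vp / (1e6 * hr * phi)
A = 6.9567e+08 / (1e6 * 1365.4 * 0.089354)
A = 5.7020 km^2


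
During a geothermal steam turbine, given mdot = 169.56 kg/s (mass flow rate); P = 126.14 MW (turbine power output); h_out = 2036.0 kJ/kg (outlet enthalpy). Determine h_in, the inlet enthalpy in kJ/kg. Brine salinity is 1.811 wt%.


h_in = h_out + P * 1000 / mdot
h_in = 2036.0 + 126.14 * 1000 / 169.56
h_in = 2779.9 kJ/kg


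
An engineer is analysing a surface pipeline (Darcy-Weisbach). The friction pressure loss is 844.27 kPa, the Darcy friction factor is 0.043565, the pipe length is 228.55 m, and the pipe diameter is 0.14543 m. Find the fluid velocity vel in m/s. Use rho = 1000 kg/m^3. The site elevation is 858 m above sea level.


vel = sqrt(dP*1000*2*D / (f*L*rho))
vel = sqrt(844.27*1000*2*0.14543 / (0.043565*228.55*1000))
vel = 4.9662 m/s


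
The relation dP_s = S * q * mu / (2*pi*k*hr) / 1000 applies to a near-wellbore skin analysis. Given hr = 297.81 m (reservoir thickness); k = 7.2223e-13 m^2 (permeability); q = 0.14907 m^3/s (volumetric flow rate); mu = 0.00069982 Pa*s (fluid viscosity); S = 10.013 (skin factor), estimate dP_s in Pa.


dP_s = S * q * mu / (2*pi*k*hr) / 1000
dP_s = 10.013 * 0.14907 * 0.00069982 / (2*pi*7.2223e-13*297.81) / 1000
dP_s = 772.9407 kPa
Convert: 772.9407 kPa * 1000.0 = 7.7294e+05 Pa
dP_s = 7.7294e+05 Pa


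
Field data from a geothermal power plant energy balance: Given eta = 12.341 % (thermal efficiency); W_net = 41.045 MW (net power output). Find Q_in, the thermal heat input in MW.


Q_in = W_net / (eta / 100)
Q_in = 41.045 / (12.341 / 100)
Q_in = 332.59 MW


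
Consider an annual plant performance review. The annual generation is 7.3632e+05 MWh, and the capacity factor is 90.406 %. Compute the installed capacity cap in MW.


cap = E_a / (CF/100 * 8760)
cap = 7.3632e+05 / (90.406/100 * 8760)
cap = 92.975 MW


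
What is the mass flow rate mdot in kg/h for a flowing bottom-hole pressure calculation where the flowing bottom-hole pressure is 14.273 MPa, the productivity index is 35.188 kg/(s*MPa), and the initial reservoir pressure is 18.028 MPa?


mdot = (P_i - P_wf) * PI
mdot = (18.028 - 14.273) * 35.188
mdot = 132.1309 kg/s
Convert: 132.1309 kg/s * 3600.0 = 4.7567e+05 kg/h
mdot = 4.7567e+05 kg/h


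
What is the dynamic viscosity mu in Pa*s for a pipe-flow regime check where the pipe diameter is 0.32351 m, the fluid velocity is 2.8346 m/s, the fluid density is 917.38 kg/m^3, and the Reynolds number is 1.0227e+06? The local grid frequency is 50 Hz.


mu = rho * vel * D / Re
mu = 917.38 * 2.8346 * 0.32351 / 1.0227e+06
mu = 0.00082258 Pa*s


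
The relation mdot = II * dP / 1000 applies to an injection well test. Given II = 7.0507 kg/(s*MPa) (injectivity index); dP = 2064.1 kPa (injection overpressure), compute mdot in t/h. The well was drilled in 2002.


mdot = II * dP / 1000
mdot = 7.0507 * 2064.1 / 1000
mdot = 14.55335 kg/s
Convert: 14.55335 kg/s * 3.6 = 52.392 t/h
mdot = 52.392 t/h


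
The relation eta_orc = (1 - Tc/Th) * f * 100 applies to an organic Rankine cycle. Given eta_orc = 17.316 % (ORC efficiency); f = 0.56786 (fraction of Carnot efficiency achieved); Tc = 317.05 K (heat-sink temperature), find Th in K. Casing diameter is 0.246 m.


Th = Tc / (1 - (eta_orc/100)/f)
Th = 317.05 / (1 - (17.316/100)/0.56786)
Th = 456.14 K


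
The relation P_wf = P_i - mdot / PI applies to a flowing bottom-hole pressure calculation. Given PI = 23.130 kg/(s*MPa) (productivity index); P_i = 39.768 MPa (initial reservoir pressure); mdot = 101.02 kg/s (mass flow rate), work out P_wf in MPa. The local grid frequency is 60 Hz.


P_wf = P_i - mdot / PI
P_wf = 39.768 - 101.02 / 23.130
P_wf = 35.401 MPa


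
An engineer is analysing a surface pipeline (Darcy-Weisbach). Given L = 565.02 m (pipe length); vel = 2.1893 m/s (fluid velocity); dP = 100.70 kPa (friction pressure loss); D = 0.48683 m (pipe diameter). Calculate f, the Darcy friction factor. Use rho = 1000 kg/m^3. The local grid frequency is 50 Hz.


f = dP*1000 / ((L/D)*(rho*vel^2/2))
f = 100.70*1000 / ((565.02/0.48683)*(1000*2.1893^2/2))
f = 0.036204


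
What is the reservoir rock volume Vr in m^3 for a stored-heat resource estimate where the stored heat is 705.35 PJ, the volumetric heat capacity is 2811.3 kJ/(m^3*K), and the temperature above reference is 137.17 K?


Vr = Q_s * 1e12 / (rhoc * dT)
Vr = 705.35 * 1e12 / (2811.3 * 137.17)
Vr = 1.8291e+09 m^3


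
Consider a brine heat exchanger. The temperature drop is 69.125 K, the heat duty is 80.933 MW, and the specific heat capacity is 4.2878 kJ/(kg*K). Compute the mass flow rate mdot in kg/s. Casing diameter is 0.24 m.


mdot = Q * 1000 / (cp * dT)
mdot = 80.933 * 1000 / (4.2878 * 69.125)
mdot = 273.06 kg/s


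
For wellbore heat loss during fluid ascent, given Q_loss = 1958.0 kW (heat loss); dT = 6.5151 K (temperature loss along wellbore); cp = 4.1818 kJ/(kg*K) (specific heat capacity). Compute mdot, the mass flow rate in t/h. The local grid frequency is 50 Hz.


mdot = Q_loss / (cp * dT)
mdot = 1958.0 / (4.1818 * 6.5151)
mdot = 71.86681 kg/s
Convert: 71.86681 kg/s * 3.6 = 258.72 t/h
mdot = 258.72 t/h


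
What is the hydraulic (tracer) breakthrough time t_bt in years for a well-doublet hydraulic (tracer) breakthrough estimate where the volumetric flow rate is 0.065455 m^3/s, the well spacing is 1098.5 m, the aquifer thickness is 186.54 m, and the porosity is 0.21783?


t_bt = pi * hr * phi * L^2 / (3 * Qv) / (365.25*86400)
t_bt = pi * 186.54 * 0.21783 * 1098.5^2 / (3 * 0.065455) / (365.25*86400)
t_bt = 24.858 years


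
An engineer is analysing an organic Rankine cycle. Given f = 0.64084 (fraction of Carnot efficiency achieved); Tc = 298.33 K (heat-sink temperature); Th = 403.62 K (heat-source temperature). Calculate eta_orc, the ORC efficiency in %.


eta_orc = (1 - Tc/Th) * f * 100
eta_orc = (1 - 298.33/403.62) * 0.64084 * 100
eta_orc = 16.717 %


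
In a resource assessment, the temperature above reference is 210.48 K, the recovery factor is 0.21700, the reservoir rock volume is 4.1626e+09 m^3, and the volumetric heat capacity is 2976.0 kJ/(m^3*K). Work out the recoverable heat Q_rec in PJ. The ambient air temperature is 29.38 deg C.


Step 1: Q_s = Vr*rhoc*dT/1e12 = 4.1626e+09*2976.0*210.48/1e12 = 2607.405 PJ
Step 2: Q_rec = Q_s * RF = 2607.405 * 0.217 = 565.81 PJ
Q_rec = 565.81 PJ


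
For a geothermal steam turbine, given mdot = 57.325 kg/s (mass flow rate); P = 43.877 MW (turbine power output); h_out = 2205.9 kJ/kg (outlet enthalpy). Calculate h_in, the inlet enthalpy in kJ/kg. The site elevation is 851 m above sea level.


h_in = h_out + P * 1000 / mdot
h_in = 2205.9 + 43.877 * 1000 / 57.325
h_in = 2971.3 kJ/kg


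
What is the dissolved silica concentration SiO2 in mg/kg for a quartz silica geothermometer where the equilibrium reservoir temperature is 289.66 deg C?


SiO2 = 10^(5.19 - 1309/(T_eq + 273.15))
SiO2 = 10^(5.19 - 1309/(289.66 + 273.15))
SiO2 = 731.43 mg/kg


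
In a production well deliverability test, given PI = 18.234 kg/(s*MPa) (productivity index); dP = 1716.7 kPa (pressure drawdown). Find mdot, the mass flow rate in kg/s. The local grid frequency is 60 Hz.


mdot = PI * dP / 1000
mdot = 18.234 * 1716.7 / 1000
mdot = 31.302 kg/s


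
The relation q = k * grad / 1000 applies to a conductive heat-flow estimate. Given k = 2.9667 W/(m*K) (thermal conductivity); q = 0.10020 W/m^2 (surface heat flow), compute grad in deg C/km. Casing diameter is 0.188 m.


grad = q * 1000 / k
grad = 0.10020 * 1000 / 2.9667
grad = 33.775 deg C/km


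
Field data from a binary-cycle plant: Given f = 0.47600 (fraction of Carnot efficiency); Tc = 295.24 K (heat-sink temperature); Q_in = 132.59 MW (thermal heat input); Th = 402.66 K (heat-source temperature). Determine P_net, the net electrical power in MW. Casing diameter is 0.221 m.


Step 1: eta = (1 - Tc/Th)*f = (1 - 295.24/402.66)*0.476 = 0.1269853
Step 2: P_net = eta * Q_in = 0.1269853 * 132.59 = 16.837 MW
P_net = 16.837 MW


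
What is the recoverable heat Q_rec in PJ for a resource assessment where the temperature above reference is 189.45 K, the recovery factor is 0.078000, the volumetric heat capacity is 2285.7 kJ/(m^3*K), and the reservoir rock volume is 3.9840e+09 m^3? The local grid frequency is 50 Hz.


Step 1: Q_s = Vr*rhoc*dT/1e12 = 3.9840e+09*2285.7*189.45/1e12 = 1725.175 PJ
Step 2: Q_rec = Q_s * RF = 1725.175 * 0.078 = 134.56 PJ
Q_rec = 134.56 PJ


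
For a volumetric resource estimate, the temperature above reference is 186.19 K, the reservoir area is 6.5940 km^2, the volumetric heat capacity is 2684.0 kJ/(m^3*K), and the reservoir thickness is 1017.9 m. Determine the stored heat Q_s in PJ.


Step 1: Vr = A*1e6*hr = 6.594*1e6*1017.9 = 6.712033e+09 m^3
Step 2: Q_s = Vr*rhoc*dT/1e12 = 6.712033e+09*2684.0*186.19/1e12 = 3354.2 PJ
Q_s = 3354.2 PJ


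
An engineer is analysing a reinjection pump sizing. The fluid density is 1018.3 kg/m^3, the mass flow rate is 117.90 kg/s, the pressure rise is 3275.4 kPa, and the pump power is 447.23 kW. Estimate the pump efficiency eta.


eta = mdot * dP / (rho * P_pump)
eta = 117.90 * 3275.4 / (1018.3 * 447.23)
eta = 0.84795


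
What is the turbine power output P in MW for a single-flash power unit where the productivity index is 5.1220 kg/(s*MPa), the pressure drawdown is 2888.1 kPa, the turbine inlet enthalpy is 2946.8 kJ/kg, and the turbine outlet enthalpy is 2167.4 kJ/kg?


Step 1: mdot = PI * dP / 1000 = 5.122 * 2888.1 / 1000 = 14.79285 kg/s
Step 2: P = mdot*(h_in - h_out)/1000 = 14.79285*(2946.8 - 2167.4)/1000 = 11.530 MW
P = 11.530 MW


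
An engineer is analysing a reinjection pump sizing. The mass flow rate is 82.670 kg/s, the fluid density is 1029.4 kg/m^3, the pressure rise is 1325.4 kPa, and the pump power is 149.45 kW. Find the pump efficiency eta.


eta = mdot * dP / (rho * P_pump)
eta = 82.670 * 1325.4 / (1029.4 * 149.45)
eta = 0.71222


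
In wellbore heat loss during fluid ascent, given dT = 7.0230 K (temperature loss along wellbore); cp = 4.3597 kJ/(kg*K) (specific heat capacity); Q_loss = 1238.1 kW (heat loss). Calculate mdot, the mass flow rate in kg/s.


mdot = Q_loss / (cp * dT)
mdot = 1238.1 / (4.3597 * 7.0230)
mdot = 40.437 kg/s


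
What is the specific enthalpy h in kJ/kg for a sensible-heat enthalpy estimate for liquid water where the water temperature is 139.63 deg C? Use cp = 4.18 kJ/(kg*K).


h = cp * T
h = 4.18 * 139.63
h = 583.65 kJ/kg


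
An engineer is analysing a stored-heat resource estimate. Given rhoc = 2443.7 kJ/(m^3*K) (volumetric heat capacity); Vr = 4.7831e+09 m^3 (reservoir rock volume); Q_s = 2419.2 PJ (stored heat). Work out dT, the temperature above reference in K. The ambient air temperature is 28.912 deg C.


dT = Q_s * 1e12 / (Vr * rhoc)
dT = 2419.2 * 1e12 / (4.7831e+09 * 2443.7)
dT = 206.97 K


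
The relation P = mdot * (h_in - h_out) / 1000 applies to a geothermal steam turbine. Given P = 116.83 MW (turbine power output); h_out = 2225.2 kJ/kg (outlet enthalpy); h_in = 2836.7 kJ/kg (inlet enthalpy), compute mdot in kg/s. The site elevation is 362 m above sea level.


mdot = P * 1000 / (h_in - h_out)
mdot = 116.83 * 1000 / (2836.7 - 2225.2)
mdot = 191.05 kg/s
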